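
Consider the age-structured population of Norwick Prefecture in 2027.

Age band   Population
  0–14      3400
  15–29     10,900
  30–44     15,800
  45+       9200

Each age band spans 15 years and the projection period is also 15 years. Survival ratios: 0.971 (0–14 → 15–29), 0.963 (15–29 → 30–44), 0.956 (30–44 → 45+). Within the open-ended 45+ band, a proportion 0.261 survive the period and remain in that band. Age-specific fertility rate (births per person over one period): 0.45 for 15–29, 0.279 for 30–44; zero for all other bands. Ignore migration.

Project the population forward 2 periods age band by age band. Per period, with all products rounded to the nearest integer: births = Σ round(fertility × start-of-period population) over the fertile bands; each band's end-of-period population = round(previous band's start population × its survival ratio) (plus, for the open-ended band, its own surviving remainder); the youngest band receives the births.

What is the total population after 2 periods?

After projecting period 1:
Births: 10900 × 0.45 = 4905, 15800 × 0.279 = 4408 — total 9313
15–29: 3400 × 0.971 = 3301
30–44: 10900 × 0.963 = 10497
45+: 15800 × 0.956 + 9200 × 0.261 = 15105 + 2401 = 17506
Population now: 0–14=9313, 15–29=3301, 30–44=10497, 45+=17506
After projecting period 2:
Births: 3301 × 0.45 = 1485, 10497 × 0.279 = 2929 — total 4414
15–29: 9313 × 0.971 = 9043
30–44: 3301 × 0.963 = 3179
45+: 10497 × 0.956 + 17506 × 0.261 = 10035 + 4569 = 14604
Population now: 0–14=4414, 15–29=9043, 30–44=3179, 45+=14604
Total after period 2: 4414 + 9043 + 3179 + 14604 = 31240

31240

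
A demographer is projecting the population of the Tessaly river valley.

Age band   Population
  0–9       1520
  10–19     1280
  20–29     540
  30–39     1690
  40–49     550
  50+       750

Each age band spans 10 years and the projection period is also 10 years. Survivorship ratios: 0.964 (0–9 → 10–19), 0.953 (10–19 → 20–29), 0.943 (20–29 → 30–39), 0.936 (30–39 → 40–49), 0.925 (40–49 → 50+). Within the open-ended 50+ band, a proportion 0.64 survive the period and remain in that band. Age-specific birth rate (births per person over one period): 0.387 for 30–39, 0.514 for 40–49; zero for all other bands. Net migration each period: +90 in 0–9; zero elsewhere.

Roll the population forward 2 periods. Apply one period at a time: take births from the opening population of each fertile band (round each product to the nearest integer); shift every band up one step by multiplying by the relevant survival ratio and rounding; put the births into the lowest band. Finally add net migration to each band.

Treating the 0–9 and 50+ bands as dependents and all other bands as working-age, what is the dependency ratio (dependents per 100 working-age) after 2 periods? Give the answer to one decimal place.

79.7

Period 1.
Births: 1690 × 0.387 = 654, 550 × 0.514 = 283 → total 937
10–19: 1520 × 0.964 = 1465
20–29: 1280 × 0.953 = 1220
30–39: 540 × 0.943 = 509
40–49: 1690 × 0.936 = 1582
50+: 550 × 0.925 + 750 × 0.64 = 509 + 480 = 989
Net migration: 0–9 + 90 → 1027
End of period: [1027, 1465, 1220, 509, 1582, 989]
Period 2.
Births: 509 × 0.387 = 197, 1582 × 0.514 = 813 → total 1010
10–19: 1027 × 0.964 = 990
20–29: 1465 × 0.953 = 1396
30–39: 1220 × 0.943 = 1150
40–49: 509 × 0.936 = 476
50+: 1582 × 0.925 + 989 × 0.64 = 1463 + 633 = 2096
Net migration: 0–9 + 90 → 1100
End of period: [1100, 990, 1396, 1150, 476, 2096]
Dependents (band 0–9 + band 50+) = 1100 + 2096 = 3196; working-age = 4012; ratio = 3196/4012 × 100 = 79.7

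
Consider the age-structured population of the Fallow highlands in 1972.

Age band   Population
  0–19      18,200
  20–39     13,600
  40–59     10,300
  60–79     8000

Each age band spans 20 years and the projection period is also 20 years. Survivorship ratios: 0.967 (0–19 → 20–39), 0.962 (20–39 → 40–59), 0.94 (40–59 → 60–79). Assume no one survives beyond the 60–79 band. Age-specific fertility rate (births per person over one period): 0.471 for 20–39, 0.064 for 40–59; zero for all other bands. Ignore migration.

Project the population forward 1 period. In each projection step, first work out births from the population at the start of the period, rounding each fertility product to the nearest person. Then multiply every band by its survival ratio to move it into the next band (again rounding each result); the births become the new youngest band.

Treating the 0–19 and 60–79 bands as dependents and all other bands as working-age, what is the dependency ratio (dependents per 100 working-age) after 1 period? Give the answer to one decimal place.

Numbering the bands 1..4 from youngest to oldest:
[period 1]
Births: 13600 * 0.471 = 6406, 10300 * 0.064 = 659 ⇒ total 7065
Band 2: 18200 * 0.967 = 17599
Band 3: 13600 * 0.962 = 13083
Band 4: 10300 * 0.94 = 9682
Giving 7065 / 17599 / 13083 / 9682.
Dependents (band 0–19 + band 60–79) = 7065 + 9682 = 16747; working-age = 30682; ratio = 16747/30682 × 100 = 54.6

54.6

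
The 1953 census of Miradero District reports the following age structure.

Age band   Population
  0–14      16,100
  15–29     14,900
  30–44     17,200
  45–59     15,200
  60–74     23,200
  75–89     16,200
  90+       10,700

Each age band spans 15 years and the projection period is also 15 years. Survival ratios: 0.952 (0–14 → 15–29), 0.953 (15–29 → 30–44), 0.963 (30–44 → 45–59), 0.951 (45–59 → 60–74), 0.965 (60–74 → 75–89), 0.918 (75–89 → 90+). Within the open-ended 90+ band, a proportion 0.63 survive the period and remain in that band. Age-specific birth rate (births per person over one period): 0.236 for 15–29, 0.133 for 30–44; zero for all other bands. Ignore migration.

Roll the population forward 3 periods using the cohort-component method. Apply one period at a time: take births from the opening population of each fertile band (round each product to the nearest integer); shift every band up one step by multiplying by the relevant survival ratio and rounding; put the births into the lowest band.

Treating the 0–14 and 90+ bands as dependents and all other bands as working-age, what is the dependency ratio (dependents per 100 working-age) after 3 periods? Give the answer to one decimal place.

— Period 1 —
Births: 14900 * 0.236 = 3516 ; 17200 * 0.133 = 2288 → total 5804
15–29: 16100 * 0.952 = 15327
30–44: 14900 * 0.953 = 14200
45–59: 17200 * 0.963 = 16564
60–74: 15200 * 0.951 = 14455
75–89: 23200 * 0.965 = 22388
90+: 16200 * 0.918 + 10700 * 0.63 = 14872 + 6741 = 21613
Giving 5804 / 15327 / 14200 / 16564 / 14455 / 22388 / 21613.
— Period 2 —
Births: 15327 * 0.236 = 3617 ; 14200 * 0.133 = 1889 → total 5506
15–29: 5804 * 0.952 = 5525
30–44: 15327 * 0.953 = 14607
45–59: 14200 * 0.963 = 13675
60–74: 16564 * 0.951 = 15752
75–89: 14455 * 0.965 = 13949
90+: 22388 * 0.918 + 21613 * 0.63 = 20552 + 13616 = 34168
Giving 5506 / 5525 / 14607 / 13675 / 15752 / 13949 / 34168.
— Period 3 —
Births: 5525 * 0.236 = 1304 ; 14607 * 0.133 = 1943 → total 3247
15–29: 5506 * 0.952 = 5242
30–44: 5525 * 0.953 = 5265
45–59: 14607 * 0.963 = 14067
60–74: 13675 * 0.951 = 13005
75–89: 15752 * 0.965 = 15201
90+: 13949 * 0.918 + 34168 * 0.63 = 12805 + 21526 = 34331
Giving 3247 / 5242 / 5265 / 14067 / 13005 / 15201 / 34331.
Dependents (band 0–14 + band 90+) = 3247 + 34331 = 37578; working-age = 52780; ratio = 37578/52780 × 100 = 71.2

71.2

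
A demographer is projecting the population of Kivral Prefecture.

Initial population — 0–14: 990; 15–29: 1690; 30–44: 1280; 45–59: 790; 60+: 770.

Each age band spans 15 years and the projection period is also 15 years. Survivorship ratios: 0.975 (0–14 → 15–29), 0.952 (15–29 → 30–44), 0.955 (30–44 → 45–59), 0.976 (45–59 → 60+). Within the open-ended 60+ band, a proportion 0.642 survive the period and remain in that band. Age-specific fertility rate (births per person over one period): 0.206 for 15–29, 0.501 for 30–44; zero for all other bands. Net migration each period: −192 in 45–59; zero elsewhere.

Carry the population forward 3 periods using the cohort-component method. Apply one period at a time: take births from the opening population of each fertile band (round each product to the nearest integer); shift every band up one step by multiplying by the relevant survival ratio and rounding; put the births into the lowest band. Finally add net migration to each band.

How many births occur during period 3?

659

Period 1:
Births: 1690 × 0.206 = 348, 1280 × 0.501 = 641 ⇒ total 989
15–29: 990 × 0.975 = 965
30–44: 1690 × 0.952 = 1609
45–59: 1280 × 0.955 = 1222
60+: 790 × 0.976 + 770 × 0.642 = 771 + 494 = 1265
Net migration: 45–59 − 192 → 1030
Giving 989 / 965 / 1609 / 1030 / 1265.
Period 2:
Births: 965 × 0.206 = 199, 1609 × 0.501 = 806 ⇒ total 1005
15–29: 989 × 0.975 = 964
30–44: 965 × 0.952 = 919
45–59: 1609 × 0.955 = 1537
60+: 1030 × 0.976 + 1265 × 0.642 = 1005 + 812 = 1817
Net migration: 45–59 − 192 → 1345
Giving 1005 / 964 / 919 / 1345 / 1817.
Period 3:
Births: 964 × 0.206 = 199, 919 × 0.501 = 460 ⇒ total 659
15–29: 1005 × 0.975 = 980
30–44: 964 × 0.952 = 918
45–59: 919 × 0.955 = 878
60+: 1345 × 0.976 + 1817 × 0.642 = 1313 + 1167 = 2480
Net migration: 45–59 − 192 → 686
Giving 659 / 980 / 918 / 686 / 2480.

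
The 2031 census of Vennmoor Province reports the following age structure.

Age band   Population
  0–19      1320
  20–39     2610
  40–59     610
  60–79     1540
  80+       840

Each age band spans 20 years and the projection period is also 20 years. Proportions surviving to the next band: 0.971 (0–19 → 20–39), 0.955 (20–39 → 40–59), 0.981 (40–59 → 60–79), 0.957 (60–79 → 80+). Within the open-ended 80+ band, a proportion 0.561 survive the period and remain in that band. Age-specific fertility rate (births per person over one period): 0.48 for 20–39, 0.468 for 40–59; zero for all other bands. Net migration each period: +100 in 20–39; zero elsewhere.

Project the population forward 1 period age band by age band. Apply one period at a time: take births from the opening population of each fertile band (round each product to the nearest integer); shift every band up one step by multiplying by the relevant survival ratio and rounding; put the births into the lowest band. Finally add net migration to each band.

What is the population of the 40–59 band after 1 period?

2493

— Period 1 —
Births: 2610 * 0.48 = 1253 ; 610 * 0.468 = 285 — total 1538
20–39: 1320 * 0.971 = 1282
40–59: 2610 * 0.955 = 2493
60–79: 610 * 0.981 = 598
80+: 1540 * 0.957 + 840 * 0.561 = 1474 + 471 = 1945
Net migration: 20–39 + 100 → 1382
Population now: 0–19=1538, 20–39=1382, 40–59=2493, 60–79=598, 80+=1945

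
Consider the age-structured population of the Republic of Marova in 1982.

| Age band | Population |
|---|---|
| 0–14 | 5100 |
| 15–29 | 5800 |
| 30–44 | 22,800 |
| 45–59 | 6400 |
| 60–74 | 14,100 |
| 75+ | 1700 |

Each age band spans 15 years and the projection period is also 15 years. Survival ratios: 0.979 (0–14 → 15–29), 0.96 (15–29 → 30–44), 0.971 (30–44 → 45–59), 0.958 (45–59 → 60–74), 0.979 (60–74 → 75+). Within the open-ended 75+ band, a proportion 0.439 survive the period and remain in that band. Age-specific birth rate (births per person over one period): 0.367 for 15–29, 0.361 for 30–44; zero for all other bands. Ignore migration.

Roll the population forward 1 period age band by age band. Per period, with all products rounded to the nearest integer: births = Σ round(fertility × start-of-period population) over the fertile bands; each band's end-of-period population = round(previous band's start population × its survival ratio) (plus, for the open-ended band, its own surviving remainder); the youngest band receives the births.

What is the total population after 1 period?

Period 1.
Births: 5800 × 0.367 = 2129 ; 22800 × 0.361 = 8231 — total 10360
15–29: 5100 × 0.979 = 4993
30–44: 5800 × 0.96 = 5568
45–59: 22800 × 0.971 = 22139
60–74: 6400 × 0.958 = 6131
75+: 14100 × 0.979 + 1700 × 0.439 = 13804 + 746 = 14550
End of period: [10360, 4993, 5568, 22139, 6131, 14550]
Total after period 1: 10360 + 4993 + 5568 + 22139 + 6131 + 14550 = 63741

63741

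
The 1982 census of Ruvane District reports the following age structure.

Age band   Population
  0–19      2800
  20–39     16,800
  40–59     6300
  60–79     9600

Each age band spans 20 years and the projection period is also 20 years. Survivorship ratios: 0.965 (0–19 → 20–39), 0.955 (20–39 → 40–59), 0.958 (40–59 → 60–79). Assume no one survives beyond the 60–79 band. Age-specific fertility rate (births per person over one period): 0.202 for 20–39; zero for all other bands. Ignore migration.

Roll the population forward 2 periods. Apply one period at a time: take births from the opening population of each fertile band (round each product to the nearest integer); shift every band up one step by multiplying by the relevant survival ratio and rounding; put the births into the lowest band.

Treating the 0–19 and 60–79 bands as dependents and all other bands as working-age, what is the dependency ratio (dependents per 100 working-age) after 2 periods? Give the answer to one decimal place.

[period 1]
Births: 16800 * 0.202 = 3394
20–39: 2800 * 0.965 = 2702
40–59: 16800 * 0.955 = 16044
60–79: 6300 * 0.958 = 6035
→ [3394, 2702, 16044, 6035]
[period 2]
Births: 2702 * 0.202 = 546
20–39: 3394 * 0.965 = 3275
40–59: 2702 * 0.955 = 2580
60–79: 16044 * 0.958 = 15370
→ [546, 3275, 2580, 15370]
Dependents (band 0–19 + band 60–79) = 546 + 15370 = 15916; working-age = 5855; ratio = 15916/5855 × 100 = 271.8

271.8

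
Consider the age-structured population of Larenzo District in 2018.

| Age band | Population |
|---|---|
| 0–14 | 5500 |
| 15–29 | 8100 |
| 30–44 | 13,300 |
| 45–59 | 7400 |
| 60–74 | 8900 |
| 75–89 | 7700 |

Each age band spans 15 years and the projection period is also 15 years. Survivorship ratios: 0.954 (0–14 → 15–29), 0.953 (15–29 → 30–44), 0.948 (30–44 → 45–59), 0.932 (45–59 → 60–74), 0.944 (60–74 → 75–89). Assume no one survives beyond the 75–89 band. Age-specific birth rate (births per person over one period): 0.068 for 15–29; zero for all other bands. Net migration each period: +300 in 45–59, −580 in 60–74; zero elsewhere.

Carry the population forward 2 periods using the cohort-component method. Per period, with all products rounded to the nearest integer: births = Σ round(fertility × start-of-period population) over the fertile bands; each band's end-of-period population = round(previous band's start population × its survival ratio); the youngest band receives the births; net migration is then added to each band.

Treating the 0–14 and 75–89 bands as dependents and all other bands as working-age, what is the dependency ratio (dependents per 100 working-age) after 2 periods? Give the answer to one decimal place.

25.7

Call the bands 1 to 6, youngest first.
Period 1.
Births: 8100 × 0.068 = 551
Band 2: 5500 × 0.954 = 5247
Band 3: 8100 × 0.953 = 7719
Band 4: 13300 × 0.948 = 12608
Band 5: 7400 × 0.932 = 6897
Band 6: 8900 × 0.944 = 8402
Net migration: Band 4 + 300 → 12908; Band 5 − 580 → 6317
End of period: [551, 5247, 7719, 12908, 6317, 8402]
Period 2.
Births: 5247 × 0.068 = 357
Band 2: 551 × 0.954 = 526
Band 3: 5247 × 0.953 = 5000
Band 4: 7719 × 0.948 = 7318
Band 5: 12908 × 0.932 = 12030
Band 6: 6317 × 0.944 = 5963
Net migration: Band 4 + 300 → 7618; Band 5 − 580 → 11450
End of period: [357, 526, 5000, 7618, 11450, 5963]
Dependents (band 0–14 + band 75–89) = 357 + 5963 = 6320; working-age = 24594; ratio = 6320/24594 × 100 = 25.7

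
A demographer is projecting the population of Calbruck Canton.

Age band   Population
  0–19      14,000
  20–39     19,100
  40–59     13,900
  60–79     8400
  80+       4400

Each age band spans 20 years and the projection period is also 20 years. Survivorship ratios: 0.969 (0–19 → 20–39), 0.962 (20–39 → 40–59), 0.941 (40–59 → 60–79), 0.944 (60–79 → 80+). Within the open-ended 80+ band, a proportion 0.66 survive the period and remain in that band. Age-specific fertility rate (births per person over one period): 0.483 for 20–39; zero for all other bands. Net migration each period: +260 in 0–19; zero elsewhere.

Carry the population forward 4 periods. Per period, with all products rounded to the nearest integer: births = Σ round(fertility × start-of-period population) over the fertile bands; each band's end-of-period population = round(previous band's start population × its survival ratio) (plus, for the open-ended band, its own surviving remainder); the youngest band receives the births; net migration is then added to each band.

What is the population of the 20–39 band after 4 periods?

Call the groups 1 to 5, youngest first.
[period 1]
Births: 19100 × 0.483 = 9225
Group 2: 14000 × 0.969 = 13566
Group 3: 19100 × 0.962 = 18374
Group 4: 13900 × 0.941 = 13080
Group 5: 8400 × 0.944 + 4400 × 0.66 = 7930 + 2904 = 10834
Net migration: Group 1 + 260 → 9485
End of period: [9485, 13566, 18374, 13080, 10834]
[period 2]
Births: 13566 × 0.483 = 6552
Group 2: 9485 × 0.969 = 9191
Group 3: 13566 × 0.962 = 13050
Group 4: 18374 × 0.941 = 17290
Group 5: 13080 × 0.944 + 10834 × 0.66 = 12348 + 7150 = 19498
Net migration: Group 1 + 260 → 6812
End of period: [6812, 9191, 13050, 17290, 19498]
[period 3]
Births: 9191 × 0.483 = 4439
Group 2: 6812 × 0.969 = 6601
Group 3: 9191 × 0.962 = 8842
Group 4: 13050 × 0.941 = 12280
Group 5: 17290 × 0.944 + 19498 × 0.66 = 16322 + 12869 = 29191
Net migration: Group 1 + 260 → 4699
End of period: [4699, 6601, 8842, 12280, 29191]
[period 4]
Births: 6601 × 0.483 = 3188
Group 2: 4699 × 0.969 = 4553
Group 3: 6601 × 0.962 = 6350
Group 4: 8842 × 0.941 = 8320
Group 5: 12280 × 0.944 + 29191 × 0.66 = 11592 + 19266 = 30858
Net migration: Group 1 + 260 → 3448
End of period: [3448, 4553, 6350, 8320, 30858]

4553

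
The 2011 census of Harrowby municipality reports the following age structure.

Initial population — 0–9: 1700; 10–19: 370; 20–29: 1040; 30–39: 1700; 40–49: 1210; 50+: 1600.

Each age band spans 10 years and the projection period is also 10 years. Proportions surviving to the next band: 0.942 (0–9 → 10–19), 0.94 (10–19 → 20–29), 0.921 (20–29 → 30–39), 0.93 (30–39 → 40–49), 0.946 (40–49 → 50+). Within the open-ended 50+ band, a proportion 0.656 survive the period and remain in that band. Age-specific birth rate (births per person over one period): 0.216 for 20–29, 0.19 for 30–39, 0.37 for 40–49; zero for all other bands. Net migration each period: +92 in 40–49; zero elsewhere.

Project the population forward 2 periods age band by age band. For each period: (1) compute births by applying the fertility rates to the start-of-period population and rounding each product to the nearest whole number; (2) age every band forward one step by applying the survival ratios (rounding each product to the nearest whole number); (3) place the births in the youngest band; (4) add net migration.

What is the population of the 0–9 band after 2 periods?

Let band 1 be 0–9 through band 6 = 50+.
[period 1]
Births: 1040 × 0.216 = 225  |  1700 × 0.19 = 323  |  1210 × 0.37 = 448 → total 996
Band 2: 1700 × 0.942 = 1601
Band 3: 370 × 0.94 = 348
Band 4: 1040 × 0.921 = 958
Band 5: 1700 × 0.93 = 1581
Band 6: 1210 × 0.946 + 1600 × 0.656 = 1145 + 1050 = 2195
Net migration: Band 5 + 92 → 1673
Giving 996 / 1601 / 348 / 958 / 1673 / 2195.
[period 2]
Births: 348 × 0.216 = 75  |  958 × 0.19 = 182  |  1673 × 0.37 = 619 → total 876
Band 2: 996 × 0.942 = 938
Band 3: 1601 × 0.94 = 1505
Band 4: 348 × 0.921 = 321
Band 5: 958 × 0.93 = 891
Band 6: 1673 × 0.946 + 2195 × 0.656 = 1583 + 1440 = 3023
Net migration: Band 5 + 92 → 983
Giving 876 / 938 / 1505 / 321 / 983 / 3023.

876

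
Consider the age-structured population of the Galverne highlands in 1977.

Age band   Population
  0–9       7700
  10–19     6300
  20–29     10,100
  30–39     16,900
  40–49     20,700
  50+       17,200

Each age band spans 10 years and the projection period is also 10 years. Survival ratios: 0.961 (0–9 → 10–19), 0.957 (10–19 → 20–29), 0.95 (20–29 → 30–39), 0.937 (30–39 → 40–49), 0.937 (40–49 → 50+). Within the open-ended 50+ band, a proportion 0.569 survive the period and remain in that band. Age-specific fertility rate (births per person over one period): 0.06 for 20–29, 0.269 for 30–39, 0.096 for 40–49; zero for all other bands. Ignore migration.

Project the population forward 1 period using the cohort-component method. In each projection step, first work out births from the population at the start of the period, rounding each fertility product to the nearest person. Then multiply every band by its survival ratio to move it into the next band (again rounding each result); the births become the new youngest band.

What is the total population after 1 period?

Let band 1 be 0–9 through band 6 = 50+.
— Period 1 —
Births: 10100 * 0.06 = 606  |  16900 * 0.269 = 4546  |  20700 * 0.096 = 1987 → total 7139
Band 2: 7700 * 0.961 = 7400
Band 3: 6300 * 0.957 = 6029
Band 4: 10100 * 0.95 = 9595
Band 5: 16900 * 0.937 = 15835
Band 6: 20700 * 0.937 + 17200 * 0.569 = 19396 + 9787 = 29183
End of period: [7139, 7400, 6029, 9595, 15835, 29183]
Total after period 1: 7139 + 7400 + 6029 + 9595 + 15835 + 29183 = 75181

75181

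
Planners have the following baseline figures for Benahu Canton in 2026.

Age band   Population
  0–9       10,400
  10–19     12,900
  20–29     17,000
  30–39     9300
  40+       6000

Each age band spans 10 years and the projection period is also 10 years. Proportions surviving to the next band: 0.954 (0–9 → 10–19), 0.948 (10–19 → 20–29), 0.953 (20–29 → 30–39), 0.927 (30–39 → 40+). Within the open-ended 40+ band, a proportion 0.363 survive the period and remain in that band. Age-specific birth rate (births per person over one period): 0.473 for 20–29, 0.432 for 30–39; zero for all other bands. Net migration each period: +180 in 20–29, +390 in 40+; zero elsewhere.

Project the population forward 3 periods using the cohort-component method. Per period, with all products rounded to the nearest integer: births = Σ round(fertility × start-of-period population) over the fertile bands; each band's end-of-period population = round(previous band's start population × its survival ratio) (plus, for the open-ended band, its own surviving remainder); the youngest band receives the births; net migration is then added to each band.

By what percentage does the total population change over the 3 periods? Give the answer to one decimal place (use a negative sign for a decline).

8.9

Numbering the bands 1..5 from youngest to oldest:
[period 1]
Births: 17000 × 0.473 = 8041 ; 9300 × 0.432 = 4018 → total 12059
Band 2: 10400 × 0.954 = 9922
Band 3: 12900 × 0.948 = 12229
Band 4: 17000 × 0.953 = 16201
Band 5: 9300 × 0.927 + 6000 × 0.363 = 8621 + 2178 = 10799
Net migration: Band 3 + 180 → 12409; Band 5 + 390 → 11189
End of period: [12059, 9922, 12409, 16201, 11189]
[period 2]
Births: 12409 × 0.473 = 5869 ; 16201 × 0.432 = 6999 → total 12868
Band 2: 12059 × 0.954 = 11504
Band 3: 9922 × 0.948 = 9406
Band 4: 12409 × 0.953 = 11826
Band 5: 16201 × 0.927 + 11189 × 0.363 = 15018 + 4062 = 19080
Net migration: Band 3 + 180 → 9586; Band 5 + 390 → 19470
End of period: [12868, 11504, 9586, 11826, 19470]
[period 3]
Births: 9586 × 0.473 = 4534 ; 11826 × 0.432 = 5109 → total 9643
Band 2: 12868 × 0.954 = 12276
Band 3: 11504 × 0.948 = 10906
Band 4: 9586 × 0.953 = 9135
Band 5: 11826 × 0.927 + 19470 × 0.363 = 10963 + 7068 = 18031
Net migration: Band 3 + 180 → 11086; Band 5 + 390 → 18421
End of period: [9643, 12276, 11086, 9135, 18421]
Total: 55600 → 60561; change = 4961; percentage change = 8.9%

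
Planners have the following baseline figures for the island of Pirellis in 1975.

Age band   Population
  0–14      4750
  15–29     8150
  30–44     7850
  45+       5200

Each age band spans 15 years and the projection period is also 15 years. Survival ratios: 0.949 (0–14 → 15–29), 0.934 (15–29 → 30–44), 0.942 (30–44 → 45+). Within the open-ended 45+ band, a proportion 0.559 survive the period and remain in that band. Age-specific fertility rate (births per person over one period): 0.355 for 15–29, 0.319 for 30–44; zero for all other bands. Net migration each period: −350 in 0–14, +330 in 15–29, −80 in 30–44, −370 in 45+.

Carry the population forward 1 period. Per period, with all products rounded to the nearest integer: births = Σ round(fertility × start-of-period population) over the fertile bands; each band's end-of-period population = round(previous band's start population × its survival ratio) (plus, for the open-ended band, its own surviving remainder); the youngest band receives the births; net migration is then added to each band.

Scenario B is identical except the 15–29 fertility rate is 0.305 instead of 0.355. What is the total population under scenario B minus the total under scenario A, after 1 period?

-407

(Bands numbered youngest = 1 to oldest = 4.)
[period 1]
Births: 8150 * 0.355 = 2893 ; 7850 * 0.319 = 2504 → total 5397
Band 2: 4750 * 0.949 = 4508
Band 3: 8150 * 0.934 = 7612
Band 4: 7850 * 0.942 + 5200 * 0.559 = 7395 + 2907 = 10302
Net migration: Band 1 − 350 → 5047; Band 2 + 330 → 4838; Band 3 − 80 → 7532; Band 4 − 370 → 9932
→ [5047, 4838, 7532, 9932]
Scenario A total after 1 period: 27349
Scenario B projection —
[period 1]
Births: 8150 * 0.305 = 2486 ; 7850 * 0.319 = 2504 → total 4990
Band 2: 4750 * 0.949 = 4508
Band 3: 8150 * 0.934 = 7612
Band 4: 7850 * 0.942 + 5200 * 0.559 = 7395 + 2907 = 10302
Net migration: Band 1 − 350 → 4640; Band 2 + 330 → 4838; Band 3 − 80 → 7532; Band 4 − 370 → 9932
→ [4640, 4838, 7532, 9932]
Scenario B total after 1 period: 26942
Difference B − A = 26942 − 27349 = -407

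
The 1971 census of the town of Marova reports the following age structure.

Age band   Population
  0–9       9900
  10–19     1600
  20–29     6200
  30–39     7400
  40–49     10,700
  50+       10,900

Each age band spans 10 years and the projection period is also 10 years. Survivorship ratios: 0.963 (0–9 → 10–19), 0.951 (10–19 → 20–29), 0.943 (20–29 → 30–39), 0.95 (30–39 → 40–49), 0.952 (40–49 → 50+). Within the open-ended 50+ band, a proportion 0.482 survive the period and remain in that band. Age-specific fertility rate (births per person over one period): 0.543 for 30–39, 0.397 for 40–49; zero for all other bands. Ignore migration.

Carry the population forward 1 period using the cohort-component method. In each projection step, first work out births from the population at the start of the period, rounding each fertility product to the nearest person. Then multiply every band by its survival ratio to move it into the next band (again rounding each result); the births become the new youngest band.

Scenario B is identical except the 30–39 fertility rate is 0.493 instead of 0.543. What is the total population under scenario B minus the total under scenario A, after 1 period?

[period 1]
Births: 7400 × 0.543 = 4018  |  10700 × 0.397 = 4248 ⇒ total 8266
10–19: 9900 × 0.963 = 9534
20–29: 1600 × 0.951 = 1522
30–39: 6200 × 0.943 = 5847
40–49: 7400 × 0.95 = 7030
50+: 10700 × 0.952 + 10900 × 0.482 = 10186 + 5254 = 15440
→ [8266, 9534, 1522, 5847, 7030, 15440]
Scenario A total after 1 period: 47639
Scenario B projection —
[period 1]
Births: 7400 × 0.493 = 3648  |  10700 × 0.397 = 4248 ⇒ total 7896
10–19: 9900 × 0.963 = 9534
20–29: 1600 × 0.951 = 1522
30–39: 6200 × 0.943 = 5847
40–49: 7400 × 0.95 = 7030
50+: 10700 × 0.952 + 10900 × 0.482 = 10186 + 5254 = 15440
→ [7896, 9534, 1522, 5847, 7030, 15440]
Scenario B total after 1 period: 47269
Difference B − A = 47269 − 47639 = -370

-370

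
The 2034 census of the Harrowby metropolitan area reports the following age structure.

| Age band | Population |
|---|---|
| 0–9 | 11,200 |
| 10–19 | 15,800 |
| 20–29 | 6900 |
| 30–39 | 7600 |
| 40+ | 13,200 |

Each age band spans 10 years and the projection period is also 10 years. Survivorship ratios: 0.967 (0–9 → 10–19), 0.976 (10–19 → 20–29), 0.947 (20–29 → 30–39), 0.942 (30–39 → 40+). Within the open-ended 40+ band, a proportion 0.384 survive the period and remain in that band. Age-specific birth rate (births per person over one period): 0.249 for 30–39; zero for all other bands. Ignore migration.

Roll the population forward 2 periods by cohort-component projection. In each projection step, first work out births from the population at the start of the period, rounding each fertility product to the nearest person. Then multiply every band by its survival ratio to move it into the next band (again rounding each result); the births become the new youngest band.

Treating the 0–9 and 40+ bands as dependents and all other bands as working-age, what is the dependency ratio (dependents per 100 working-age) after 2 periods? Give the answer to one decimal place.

46.2

After projecting period 1:
Births: 7600 * 0.249 = 1892
10–19: 11200 * 0.967 = 10830
20–29: 15800 * 0.976 = 15421
30–39: 6900 * 0.947 = 6534
40+: 7600 * 0.942 + 13200 * 0.384 = 7159 + 5069 = 12228
Giving 1892 / 10830 / 15421 / 6534 / 12228.
After projecting period 2:
Births: 6534 * 0.249 = 1627
10–19: 1892 * 0.967 = 1830
20–29: 10830 * 0.976 = 10570
30–39: 15421 * 0.947 = 14604
40+: 6534 * 0.942 + 12228 * 0.384 = 6155 + 4696 = 10851
Giving 1627 / 1830 / 10570 / 14604 / 10851.
Dependents (band 0–9 + band 40+) = 1627 + 10851 = 12478; working-age = 27004; ratio = 12478/27004 × 100 = 46.2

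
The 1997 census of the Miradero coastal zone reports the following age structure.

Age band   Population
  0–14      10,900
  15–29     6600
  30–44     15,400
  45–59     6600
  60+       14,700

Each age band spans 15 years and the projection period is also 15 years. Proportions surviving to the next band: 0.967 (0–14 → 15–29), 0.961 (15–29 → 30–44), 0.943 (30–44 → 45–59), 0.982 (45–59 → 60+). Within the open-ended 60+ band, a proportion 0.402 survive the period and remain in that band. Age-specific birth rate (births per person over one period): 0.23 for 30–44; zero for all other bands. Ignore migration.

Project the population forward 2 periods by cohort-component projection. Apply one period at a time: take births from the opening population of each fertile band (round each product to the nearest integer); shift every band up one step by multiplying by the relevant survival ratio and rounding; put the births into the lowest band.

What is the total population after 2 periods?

40236

Numbering the groups 1..5 from youngest to oldest:
Period 1.
Births: 15400 * 0.23 = 3542
Group 2: 10900 * 0.967 = 10540
Group 3: 6600 * 0.961 = 6343
Group 4: 15400 * 0.943 = 14522
Group 5: 6600 * 0.982 + 14700 * 0.402 = 6481 + 5909 = 12390
→ [3542, 10540, 6343, 14522, 12390]
Period 2.
Births: 6343 * 0.23 = 1459
Group 2: 3542 * 0.967 = 3425
Group 3: 10540 * 0.961 = 10129
Group 4: 6343 * 0.943 = 5981
Group 5: 14522 * 0.982 + 12390 * 0.402 = 14261 + 4981 = 19242
→ [1459, 3425, 10129, 5981, 19242]
Total after period 2: 1459 + 3425 + 10129 + 5981 + 19242 = 40236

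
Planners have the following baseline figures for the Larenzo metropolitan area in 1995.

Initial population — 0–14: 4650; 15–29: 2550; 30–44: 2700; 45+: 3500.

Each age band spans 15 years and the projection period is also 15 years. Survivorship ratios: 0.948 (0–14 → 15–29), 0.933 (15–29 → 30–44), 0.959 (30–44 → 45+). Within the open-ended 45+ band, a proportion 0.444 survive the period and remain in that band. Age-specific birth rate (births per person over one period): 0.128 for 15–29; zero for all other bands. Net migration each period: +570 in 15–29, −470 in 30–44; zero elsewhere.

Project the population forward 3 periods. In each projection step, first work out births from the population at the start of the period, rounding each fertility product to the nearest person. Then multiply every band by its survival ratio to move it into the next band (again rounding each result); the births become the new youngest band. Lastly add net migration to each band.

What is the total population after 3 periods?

7269

— Period 1 —
Births: 2550 × 0.128 = 326
15–29: 4650 × 0.948 = 4408
30–44: 2550 × 0.933 = 2379
45+: 2700 × 0.959 + 3500 × 0.444 = 2589 + 1554 = 4143
Net migration: 15–29 + 570 → 4978; 30–44 − 470 → 1909
End of period: [326, 4978, 1909, 4143]
— Period 2 —
Births: 4978 × 0.128 = 637
15–29: 326 × 0.948 = 309
30–44: 4978 × 0.933 = 4644
45+: 1909 × 0.959 + 4143 × 0.444 = 1831 + 1839 = 3670
Net migration: 15–29 + 570 → 879; 30–44 − 470 → 4174
End of period: [637, 879, 4174, 3670]
— Period 3 —
Births: 879 × 0.128 = 113
15–29: 637 × 0.948 = 604
30–44: 879 × 0.933 = 820
45+: 4174 × 0.959 + 3670 × 0.444 = 4003 + 1629 = 5632
Net migration: 15–29 + 570 → 1174; 30–44 − 470 → 350
End of period: [113, 1174, 350, 5632]
Total after period 3: 113 + 1174 + 350 + 5632 = 7269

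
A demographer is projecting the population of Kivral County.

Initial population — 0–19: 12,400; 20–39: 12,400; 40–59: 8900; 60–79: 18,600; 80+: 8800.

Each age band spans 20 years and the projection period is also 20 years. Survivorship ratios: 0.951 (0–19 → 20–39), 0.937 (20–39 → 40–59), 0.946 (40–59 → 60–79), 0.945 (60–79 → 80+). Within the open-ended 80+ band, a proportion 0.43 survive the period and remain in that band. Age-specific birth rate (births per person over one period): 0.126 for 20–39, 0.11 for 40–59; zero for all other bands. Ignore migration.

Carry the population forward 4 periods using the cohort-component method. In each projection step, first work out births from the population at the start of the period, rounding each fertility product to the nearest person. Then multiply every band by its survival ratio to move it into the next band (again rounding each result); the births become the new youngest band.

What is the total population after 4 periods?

— Period 1 —
Births: 12400 × 0.126 = 1562, 8900 × 0.11 = 979 — total 2541
20–39: 12400 × 0.951 = 11792
40–59: 12400 × 0.937 = 11619
60–79: 8900 × 0.946 = 8419
80+: 18600 × 0.945 + 8800 × 0.43 = 17577 + 3784 = 21361
End of period: [2541, 11792, 11619, 8419, 21361]
— Period 2 —
Births: 11792 × 0.126 = 1486, 11619 × 0.11 = 1278 — total 2764
20–39: 2541 × 0.951 = 2416
40–59: 11792 × 0.937 = 11049
60–79: 11619 × 0.946 = 10992
80+: 8419 × 0.945 + 21361 × 0.43 = 7956 + 9185 = 17141
End of period: [2764, 2416, 11049, 10992, 17141]
— Period 3 —
Births: 2416 × 0.126 = 304, 11049 × 0.11 = 1215 — total 1519
20–39: 2764 × 0.951 = 2629
40–59: 2416 × 0.937 = 2264
60–79: 11049 × 0.946 = 10452
80+: 10992 × 0.945 + 17141 × 0.43 = 10387 + 7371 = 17758
End of period: [1519, 2629, 2264, 10452, 17758]
— Period 4 —
Births: 2629 × 0.126 = 331, 2264 × 0.11 = 249 — total 580
20–39: 1519 × 0.951 = 1445
40–59: 2629 × 0.937 = 2463
60–79: 2264 × 0.946 = 2142
80+: 10452 × 0.945 + 17758 × 0.43 = 9877 + 7636 = 17513
End of period: [580, 1445, 2463, 2142, 17513]
Total after period 4: 580 + 1445 + 2463 + 2142 + 17513 = 24143

24143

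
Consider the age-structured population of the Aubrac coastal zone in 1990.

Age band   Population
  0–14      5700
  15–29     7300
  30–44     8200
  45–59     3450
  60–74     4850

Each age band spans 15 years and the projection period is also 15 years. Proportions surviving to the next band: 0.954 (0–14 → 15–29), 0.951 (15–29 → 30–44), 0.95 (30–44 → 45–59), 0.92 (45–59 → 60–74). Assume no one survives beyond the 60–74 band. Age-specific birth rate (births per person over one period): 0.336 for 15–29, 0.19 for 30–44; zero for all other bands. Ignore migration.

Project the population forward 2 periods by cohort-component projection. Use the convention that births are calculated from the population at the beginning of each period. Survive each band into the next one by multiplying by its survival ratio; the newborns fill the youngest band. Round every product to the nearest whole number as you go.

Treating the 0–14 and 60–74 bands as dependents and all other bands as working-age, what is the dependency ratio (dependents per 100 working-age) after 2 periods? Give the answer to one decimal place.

Let band 1 be 0–14 through band 5 = 60–74.
After projecting period 1:
Births: 7300 × 0.336 = 2453, 8200 × 0.19 = 1558 — total 4011
Band 2: 5700 × 0.954 = 5438
Band 3: 7300 × 0.951 = 6942
Band 4: 8200 × 0.95 = 7790
Band 5: 3450 × 0.92 = 3174
Giving 4011 / 5438 / 6942 / 7790 / 3174.
After projecting period 2:
Births: 5438 × 0.336 = 1827, 6942 × 0.19 = 1319 — total 3146
Band 2: 4011 × 0.954 = 3826
Band 3: 5438 × 0.951 = 5172
Band 4: 6942 × 0.95 = 6595
Band 5: 7790 × 0.92 = 7167
Giving 3146 / 3826 / 5172 / 6595 / 7167.
Dependents (band 0–14 + band 60–74) = 3146 + 7167 = 10313; working-age = 15593; ratio = 10313/15593 × 100 = 66.1

66.1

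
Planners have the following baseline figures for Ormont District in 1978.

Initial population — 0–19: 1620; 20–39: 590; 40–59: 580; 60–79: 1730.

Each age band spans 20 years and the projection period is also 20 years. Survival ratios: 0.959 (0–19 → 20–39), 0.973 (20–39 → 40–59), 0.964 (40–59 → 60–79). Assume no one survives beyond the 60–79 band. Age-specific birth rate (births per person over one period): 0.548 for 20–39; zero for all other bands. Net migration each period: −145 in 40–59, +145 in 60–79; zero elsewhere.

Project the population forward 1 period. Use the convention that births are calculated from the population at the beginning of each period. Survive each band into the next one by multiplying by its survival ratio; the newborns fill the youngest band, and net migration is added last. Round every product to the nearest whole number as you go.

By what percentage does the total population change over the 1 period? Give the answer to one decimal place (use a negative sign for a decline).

Let group 1 be 0–19 through group 4 = 60–79.
— Period 1 —
Births: 590 × 0.548 = 323
Group 2: 1620 × 0.959 = 1554
Group 3: 590 × 0.973 = 574
Group 4: 580 × 0.964 = 559
Net migration: Group 3 − 145 → 429; Group 4 + 145 → 704
Population now: 0–19=323, 20–39=1554, 40–59=429, 60–79=704
Total: 4520 → 3010; change = -1510; percentage change = -33.4%

-33.4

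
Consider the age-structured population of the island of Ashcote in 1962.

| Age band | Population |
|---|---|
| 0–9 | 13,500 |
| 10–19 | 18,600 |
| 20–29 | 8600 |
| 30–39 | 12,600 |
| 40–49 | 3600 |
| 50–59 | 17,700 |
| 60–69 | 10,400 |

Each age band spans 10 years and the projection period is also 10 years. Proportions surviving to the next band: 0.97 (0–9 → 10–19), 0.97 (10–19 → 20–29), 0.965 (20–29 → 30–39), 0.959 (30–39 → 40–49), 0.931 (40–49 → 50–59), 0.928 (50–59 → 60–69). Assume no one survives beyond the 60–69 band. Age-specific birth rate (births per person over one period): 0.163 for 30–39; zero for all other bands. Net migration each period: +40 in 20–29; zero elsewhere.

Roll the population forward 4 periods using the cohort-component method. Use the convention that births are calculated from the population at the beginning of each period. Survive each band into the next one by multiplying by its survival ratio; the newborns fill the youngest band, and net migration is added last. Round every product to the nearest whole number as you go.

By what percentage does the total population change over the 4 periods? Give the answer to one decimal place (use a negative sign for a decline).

[period 1]
Births: 12600 × 0.163 = 2054
10–19: 13500 × 0.97 = 13095
20–29: 18600 × 0.97 = 18042
30–39: 8600 × 0.965 = 8299
40–49: 12600 × 0.959 = 12083
50–59: 3600 × 0.931 = 3352
60–69: 17700 × 0.928 = 16426
Net migration: 20–29 + 40 → 18082
Population now: 0–9=2054, 10–19=13095, 20–29=18082, 30–39=8299, 40–49=12083, 50–59=3352, 60–69=16426
[period 2]
Births: 8299 × 0.163 = 1353
10–19: 2054 × 0.97 = 1992
20–29: 13095 × 0.97 = 12702
30–39: 18082 × 0.965 = 17449
40–49: 8299 × 0.959 = 7959
50–59: 12083 × 0.931 = 11249
60–69: 3352 × 0.928 = 3111
Net migration: 20–29 + 40 → 12742
Population now: 0–9=1353, 10–19=1992, 20–29=12742, 30–39=17449, 40–49=7959, 50–59=11249, 60–69=3111
[period 3]
Births: 17449 × 0.163 = 2844
10–19: 1353 × 0.97 = 1312
20–29: 1992 × 0.97 = 1932
30–39: 12742 × 0.965 = 12296
40–49: 17449 × 0.959 = 16734
50–59: 7959 × 0.931 = 7410
60–69: 11249 × 0.928 = 10439
Net migration: 20–29 + 40 → 1972
Population now: 0–9=2844, 10–19=1312, 20–29=1972, 30–39=12296, 40–49=16734, 50–59=7410, 60–69=10439
[period 4]
Births: 12296 × 0.163 = 2004
10–19: 2844 × 0.97 = 2759
20–29: 1312 × 0.97 = 1273
30–39: 1972 × 0.965 = 1903
40–49: 12296 × 0.959 = 11792
50–59: 16734 × 0.931 = 15579
60–69: 7410 × 0.928 = 6876
Net migration: 20–29 + 40 → 1313
Population now: 0–9=2004, 10–19=2759, 20–29=1313, 30–39=1903, 40–49=11792, 50–59=15579, 60–69=6876
Total: 85000 → 42226; change = -42774; percentage change = -50.3%

-50.3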